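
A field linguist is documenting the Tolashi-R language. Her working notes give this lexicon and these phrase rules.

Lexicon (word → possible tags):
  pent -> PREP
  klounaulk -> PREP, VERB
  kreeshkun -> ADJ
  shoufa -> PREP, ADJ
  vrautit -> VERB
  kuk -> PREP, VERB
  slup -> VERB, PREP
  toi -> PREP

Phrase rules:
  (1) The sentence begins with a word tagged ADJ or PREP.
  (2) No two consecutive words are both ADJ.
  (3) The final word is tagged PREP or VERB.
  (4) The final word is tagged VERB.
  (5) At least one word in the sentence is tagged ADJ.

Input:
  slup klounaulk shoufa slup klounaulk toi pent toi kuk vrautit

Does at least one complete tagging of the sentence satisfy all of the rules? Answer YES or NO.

Candidates per position — 1:slup {VERB,PREP}; 2:klounaulk {PREP,VERB}; 3:shoufa {PREP,ADJ}; 4:slup {VERB,PREP}; 5:klounaulk {PREP,VERB}; 6:toi {PREP}; 7:pent {PREP}; 8:toi {PREP}; 9:kuk {PREP,VERB}; 10:vrautit {VERB}.
One satisfying assignment: PREP VERB ADJ PREP VERB PREP PREP PREP PREP VERB.
Checking: rule 1 holds; rule 2 holds; rule 3 holds; rule 4 holds; rule 5 holds.

YES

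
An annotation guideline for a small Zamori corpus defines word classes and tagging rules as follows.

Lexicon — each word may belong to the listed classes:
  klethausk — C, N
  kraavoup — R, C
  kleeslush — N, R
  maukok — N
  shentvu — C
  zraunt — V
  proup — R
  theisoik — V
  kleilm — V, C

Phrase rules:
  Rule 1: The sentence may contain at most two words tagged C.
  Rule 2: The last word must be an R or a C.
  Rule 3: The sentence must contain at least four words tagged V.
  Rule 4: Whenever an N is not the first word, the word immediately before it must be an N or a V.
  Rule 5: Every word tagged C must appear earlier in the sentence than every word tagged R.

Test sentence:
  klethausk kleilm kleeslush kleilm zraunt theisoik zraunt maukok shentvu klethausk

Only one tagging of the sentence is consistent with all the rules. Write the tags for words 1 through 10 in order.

Candidates per position — 1:klethausk {C,N}; 2:kleilm {V,C}; 3:kleeslush {N,R}; 4:kleilm {V,C}; 5:zraunt {V}; 6:theisoik {V}; 7:zraunt {V}; 8:maukok {N}; 9:shentvu {C}; 10:klethausk {C,N}.
If word 3 were R, no tagging could satisfy rule 5; so word 3 is N.
If word 10 were N, no tagging could satisfy rule 2; so word 10 is C.
If word 1 were C, no tagging could satisfy rule 1; so word 1 is N.
If word 2 were C, no tagging could satisfy rule 1; so word 2 is V.
If word 4 were C, no tagging could satisfy rule 1; so word 4 is V.
The only consistent sequence is: N V N V V V V N C C.
Check: rule 1 holds; rule 2 holds; rule 3 holds; rule 4 holds; rule 5 holds.

N V N V V V V N C C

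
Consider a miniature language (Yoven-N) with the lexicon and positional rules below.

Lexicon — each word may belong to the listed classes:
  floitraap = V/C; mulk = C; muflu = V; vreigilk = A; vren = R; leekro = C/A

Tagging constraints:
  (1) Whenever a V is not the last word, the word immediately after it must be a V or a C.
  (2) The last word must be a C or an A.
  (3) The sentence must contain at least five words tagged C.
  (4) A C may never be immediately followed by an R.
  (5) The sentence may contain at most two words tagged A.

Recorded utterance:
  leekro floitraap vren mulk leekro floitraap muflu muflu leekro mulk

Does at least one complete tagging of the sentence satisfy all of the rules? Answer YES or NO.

Candidates per position — 1:leekro {C,A}; 2:floitraap {V,C}; 3:vren {R}; 4:mulk {C}; 5:leekro {C,A}; 6:floitraap {V,C}; 7:muflu {V}; 8:muflu {V}; 9:leekro {C,A}; 10:mulk {C}.
Every candidate sequence violates at least one rule; no consistent tagging exists.

NO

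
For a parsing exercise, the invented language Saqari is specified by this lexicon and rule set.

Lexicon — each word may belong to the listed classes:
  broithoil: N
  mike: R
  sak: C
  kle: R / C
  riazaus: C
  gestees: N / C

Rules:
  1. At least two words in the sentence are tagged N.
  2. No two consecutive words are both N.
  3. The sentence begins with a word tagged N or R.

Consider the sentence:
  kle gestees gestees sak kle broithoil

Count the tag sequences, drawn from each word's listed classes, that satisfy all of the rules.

4

Candidates per position — 1:kle {R,C}; 2:gestees {N,C}; 3:gestees {N,C}; 4:sak {C}; 5:kle {R,C}; 6:broithoil {N}.
There are 16 candidate sequences in total.
The sequences that satisfy every rule: R N C C R N; R N C C C N; R C N C R N; R C N C C N.
Count = 4.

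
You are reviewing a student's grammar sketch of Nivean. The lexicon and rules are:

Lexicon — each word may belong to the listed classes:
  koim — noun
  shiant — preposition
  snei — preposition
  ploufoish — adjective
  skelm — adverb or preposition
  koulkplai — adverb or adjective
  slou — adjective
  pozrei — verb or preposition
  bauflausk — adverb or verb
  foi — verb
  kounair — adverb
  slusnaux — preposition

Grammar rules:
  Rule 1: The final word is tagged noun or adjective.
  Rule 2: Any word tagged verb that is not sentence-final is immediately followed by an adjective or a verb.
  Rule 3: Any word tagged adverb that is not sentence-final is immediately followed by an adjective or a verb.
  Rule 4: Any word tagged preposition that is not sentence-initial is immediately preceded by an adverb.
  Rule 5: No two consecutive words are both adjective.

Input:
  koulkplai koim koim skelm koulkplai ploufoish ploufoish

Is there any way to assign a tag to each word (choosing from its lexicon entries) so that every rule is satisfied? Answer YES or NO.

Candidates per position — 1:koulkplai {adverb,adjective}; 2:koim {noun}; 3:koim {noun}; 4:skelm {adverb,preposition}; 5:koulkplai {adverb,adjective}; 6:ploufoish {adjective}; 7:ploufoish {adjective}.
Rule 5 cannot be satisfied by any choice of tags from the lexicon.
So there is no consistent tagging.

NO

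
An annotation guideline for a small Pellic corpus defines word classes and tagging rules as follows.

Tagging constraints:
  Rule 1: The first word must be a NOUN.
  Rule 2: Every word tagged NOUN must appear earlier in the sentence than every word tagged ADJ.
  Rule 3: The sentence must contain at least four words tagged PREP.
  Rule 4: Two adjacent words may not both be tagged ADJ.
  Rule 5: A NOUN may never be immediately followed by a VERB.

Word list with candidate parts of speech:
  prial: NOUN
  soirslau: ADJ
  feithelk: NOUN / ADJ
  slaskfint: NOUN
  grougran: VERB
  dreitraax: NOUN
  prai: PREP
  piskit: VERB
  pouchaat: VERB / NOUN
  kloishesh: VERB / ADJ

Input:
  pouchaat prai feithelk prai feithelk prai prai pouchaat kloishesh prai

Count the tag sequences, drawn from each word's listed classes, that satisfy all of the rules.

7

Candidates per position — 1:pouchaat {VERB,NOUN}; 2:prai {PREP}; 3:feithelk {NOUN,ADJ}; 4:prai {PREP}; 5:feithelk {NOUN,ADJ}; 6:prai {PREP}; 7:prai {PREP}; 8:pouchaat {VERB,NOUN}; 9:kloishesh {VERB,ADJ}; 10:prai {PREP}.
There are 32 candidate sequences in total.
Checking each against the rules leaves 7 sequences.
Count = 7.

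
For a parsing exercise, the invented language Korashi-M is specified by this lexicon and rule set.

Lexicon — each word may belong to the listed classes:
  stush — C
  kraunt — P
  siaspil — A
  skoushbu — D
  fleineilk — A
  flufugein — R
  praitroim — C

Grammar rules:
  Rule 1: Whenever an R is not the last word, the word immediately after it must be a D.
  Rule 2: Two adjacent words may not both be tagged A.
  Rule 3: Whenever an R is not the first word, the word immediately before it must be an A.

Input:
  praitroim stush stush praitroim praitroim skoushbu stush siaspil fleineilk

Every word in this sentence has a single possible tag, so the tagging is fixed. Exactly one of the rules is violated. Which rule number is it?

Fixed tagging: C C C C C D C A A.
Rule check: R1 holds, R2 violated, R3 holds.
Only rule 2 fails.

2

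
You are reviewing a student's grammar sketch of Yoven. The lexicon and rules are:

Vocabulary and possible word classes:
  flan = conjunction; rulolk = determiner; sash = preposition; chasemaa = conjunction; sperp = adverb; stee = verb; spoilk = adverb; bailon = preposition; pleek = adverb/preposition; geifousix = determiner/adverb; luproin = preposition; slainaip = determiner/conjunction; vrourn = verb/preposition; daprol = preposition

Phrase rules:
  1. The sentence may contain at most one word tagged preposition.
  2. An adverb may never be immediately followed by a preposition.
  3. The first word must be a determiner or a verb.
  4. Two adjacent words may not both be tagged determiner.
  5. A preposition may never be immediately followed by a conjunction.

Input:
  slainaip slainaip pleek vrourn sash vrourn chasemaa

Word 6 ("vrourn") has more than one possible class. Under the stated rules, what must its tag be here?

verb

Candidates per position — 1:slainaip {determiner,conjunction}; 2:slainaip {determiner,conjunction}; 3:pleek {adverb,preposition}; 4:vrourn {verb,preposition}; 5:sash {preposition}; 6:vrourn {verb,preposition}; 7:chasemaa {conjunction}.
Position 1: conjunction is ruled out by rule 3; that leaves determiner.
Position 2: determiner is ruled out by rule 4; that leaves conjunction.
Position 3: preposition is ruled out by rule 1; that leaves adverb.
Position 4: preposition is ruled out by rule 1; that leaves verb.
Position 6: preposition is ruled out by rule 1; that leaves verb.
The only consistent sequence is: determiner conjunction adverb verb preposition verb conjunction.
Verifying each rule — rule 1 satisfied; rule 2 satisfied; rule 3 satisfied; rule 4 satisfied; rule 5 satisfied.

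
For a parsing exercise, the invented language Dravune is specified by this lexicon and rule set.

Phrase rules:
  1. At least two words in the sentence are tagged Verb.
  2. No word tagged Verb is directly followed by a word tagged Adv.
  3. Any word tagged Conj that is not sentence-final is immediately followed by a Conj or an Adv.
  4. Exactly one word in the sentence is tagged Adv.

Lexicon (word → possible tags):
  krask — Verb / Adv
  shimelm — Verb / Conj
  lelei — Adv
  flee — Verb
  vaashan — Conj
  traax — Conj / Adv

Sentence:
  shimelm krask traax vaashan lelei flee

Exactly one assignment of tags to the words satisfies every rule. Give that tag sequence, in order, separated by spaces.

Verb Verb Conj Conj Adv Verb

Candidates per position — 1:shimelm {Verb,Conj}; 2:krask {Verb,Adv}; 3:traax {Conj,Adv}; 4:vaashan {Conj}; 5:lelei {Adv}; 6:flee {Verb}.
At position 2, choosing Adv makes rule 4 impossible to satisfy; hence Verb.
At position 3, choosing Adv makes rule 2 impossible to satisfy; hence Conj.
At position 1, choosing Conj makes rule 3 impossible to satisfy; hence Verb.
That leaves exactly one tagging: Verb Verb Conj Conj Adv Verb.
Checking: rule 1 holds; rule 2 holds; rule 3 holds; rule 4 holds.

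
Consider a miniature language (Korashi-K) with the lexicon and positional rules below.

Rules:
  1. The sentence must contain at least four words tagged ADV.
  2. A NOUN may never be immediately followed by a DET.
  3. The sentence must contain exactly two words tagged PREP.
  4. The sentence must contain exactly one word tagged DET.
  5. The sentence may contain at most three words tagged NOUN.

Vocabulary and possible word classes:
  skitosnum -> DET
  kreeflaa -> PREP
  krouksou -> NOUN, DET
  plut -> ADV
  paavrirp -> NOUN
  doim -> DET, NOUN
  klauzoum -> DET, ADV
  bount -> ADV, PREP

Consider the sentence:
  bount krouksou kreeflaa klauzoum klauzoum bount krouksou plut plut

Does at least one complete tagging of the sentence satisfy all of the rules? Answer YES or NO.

Candidates per position — 1:bount {ADV,PREP}; 2:krouksou {NOUN,DET}; 3:kreeflaa {PREP}; 4:klauzoum {DET,ADV}; 5:klauzoum {DET,ADV}; 6:bount {ADV,PREP}; 7:krouksou {NOUN,DET}; 8:plut {ADV}; 9:plut {ADV}.
One satisfying assignment: ADV NOUN PREP ADV DET PREP NOUN ADV ADV.
Check: rule 1 satisfied; rule 2 satisfied; rule 3 satisfied; rule 4 satisfied; rule 5 satisfied.

YES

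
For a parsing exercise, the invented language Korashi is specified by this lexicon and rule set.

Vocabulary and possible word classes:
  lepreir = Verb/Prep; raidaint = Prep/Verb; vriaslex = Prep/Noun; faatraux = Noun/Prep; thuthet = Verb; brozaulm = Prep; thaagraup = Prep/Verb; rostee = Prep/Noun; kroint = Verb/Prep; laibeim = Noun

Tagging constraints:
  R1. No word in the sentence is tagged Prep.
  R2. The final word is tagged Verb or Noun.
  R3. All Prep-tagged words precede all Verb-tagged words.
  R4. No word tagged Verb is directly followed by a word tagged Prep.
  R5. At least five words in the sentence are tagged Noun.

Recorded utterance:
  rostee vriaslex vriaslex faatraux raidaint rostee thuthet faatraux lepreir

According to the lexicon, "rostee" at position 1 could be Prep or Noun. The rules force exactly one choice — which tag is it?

Candidates per position — 1:rostee {Prep,Noun}; 2:vriaslex {Prep,Noun}; 3:vriaslex {Prep,Noun}; 4:faatraux {Noun,Prep}; 5:raidaint {Prep,Verb}; 6:rostee {Prep,Noun}; 7:thuthet {Verb}; 8:faatraux {Noun,Prep}; 9:lepreir {Verb,Prep}.
If word 1 were Prep, no tagging could satisfy rule 1; so word 1 is Noun.
If word 2 were Prep, no tagging could satisfy rule 1; so word 2 is Noun.
If word 3 were Prep, no tagging could satisfy rule 1; so word 3 is Noun.
If word 4 were Prep, no tagging could satisfy rule 1; so word 4 is Noun.
If word 5 were Prep, no tagging could satisfy rule 1; so word 5 is Verb.
If word 6 were Prep, no tagging could satisfy rule 1; so word 6 is Noun.
If word 8 were Prep, no tagging could satisfy rule 1; so word 8 is Noun.
If word 9 were Prep, no tagging could satisfy rule 1; so word 9 is Verb.
So the tagging must be: Noun Noun Noun Noun Verb Noun Verb Noun Verb.
Checking: rule 1 ok; rule 2 ok; rule 3 ok; rule 4 ok; rule 5 ok.

Noun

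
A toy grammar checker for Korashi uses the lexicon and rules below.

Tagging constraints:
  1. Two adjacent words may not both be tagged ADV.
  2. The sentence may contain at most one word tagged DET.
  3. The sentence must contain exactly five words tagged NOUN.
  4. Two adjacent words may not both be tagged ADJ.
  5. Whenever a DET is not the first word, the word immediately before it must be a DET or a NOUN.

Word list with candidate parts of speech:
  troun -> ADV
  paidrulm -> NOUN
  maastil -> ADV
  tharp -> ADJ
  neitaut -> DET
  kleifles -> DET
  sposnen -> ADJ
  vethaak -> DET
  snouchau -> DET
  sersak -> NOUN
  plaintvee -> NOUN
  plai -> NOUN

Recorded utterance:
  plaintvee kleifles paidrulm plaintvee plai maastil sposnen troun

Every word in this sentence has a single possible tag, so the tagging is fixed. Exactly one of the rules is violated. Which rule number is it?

3

Fixed tagging: NOUN DET NOUN NOUN NOUN ADV ADJ ADV.
Rule check: R1 pass, R2 pass, R3 fail, R4 pass, R5 pass.
Only rule 3 fails.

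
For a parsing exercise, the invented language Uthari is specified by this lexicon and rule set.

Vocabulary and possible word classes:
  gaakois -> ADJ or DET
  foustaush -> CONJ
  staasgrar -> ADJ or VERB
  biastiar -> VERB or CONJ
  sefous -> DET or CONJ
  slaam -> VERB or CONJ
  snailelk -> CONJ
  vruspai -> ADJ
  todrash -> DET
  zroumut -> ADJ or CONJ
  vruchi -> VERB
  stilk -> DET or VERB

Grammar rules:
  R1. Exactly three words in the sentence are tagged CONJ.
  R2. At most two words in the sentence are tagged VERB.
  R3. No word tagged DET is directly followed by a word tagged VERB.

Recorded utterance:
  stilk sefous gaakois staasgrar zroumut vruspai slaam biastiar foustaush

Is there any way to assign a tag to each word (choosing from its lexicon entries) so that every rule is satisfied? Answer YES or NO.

Candidates per position — 1:stilk {DET,VERB}; 2:sefous {DET,CONJ}; 3:gaakois {ADJ,DET}; 4:staasgrar {ADJ,VERB}; 5:zroumut {ADJ,CONJ}; 6:vruspai {ADJ}; 7:slaam {VERB,CONJ}; 8:biastiar {VERB,CONJ}; 9:foustaush {CONJ}.
One satisfying assignment: VERB CONJ DET ADJ ADJ ADJ VERB CONJ CONJ.
Checking: rule 1 ✓; rule 2 ✓; rule 3 ✓.

YES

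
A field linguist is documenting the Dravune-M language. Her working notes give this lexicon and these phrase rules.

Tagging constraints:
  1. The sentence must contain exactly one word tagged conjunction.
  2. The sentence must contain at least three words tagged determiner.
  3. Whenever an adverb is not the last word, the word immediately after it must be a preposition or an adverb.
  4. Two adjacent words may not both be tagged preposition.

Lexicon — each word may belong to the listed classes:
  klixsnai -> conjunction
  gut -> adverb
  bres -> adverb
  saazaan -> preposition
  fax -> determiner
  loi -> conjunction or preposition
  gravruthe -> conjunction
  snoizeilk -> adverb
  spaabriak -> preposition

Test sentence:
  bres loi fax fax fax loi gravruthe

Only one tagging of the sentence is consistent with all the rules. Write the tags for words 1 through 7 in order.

Candidates per position — 1:bres {adverb}; 2:loi {conjunction,preposition}; 3:fax {determiner}; 4:fax {determiner}; 5:fax {determiner}; 6:loi {conjunction,preposition}; 7:gravruthe {conjunction}.
Position 2: conjunction is ruled out by rule 1; that leaves preposition.
Position 6: conjunction is ruled out by rule 1; that leaves preposition.
The unique satisfying tagging is: adverb preposition determiner determiner determiner preposition conjunction.
Check: rule 1 ✓; rule 2 ✓; rule 3 ✓; rule 4 ✓.

adverb preposition determiner determiner determiner preposition conjunction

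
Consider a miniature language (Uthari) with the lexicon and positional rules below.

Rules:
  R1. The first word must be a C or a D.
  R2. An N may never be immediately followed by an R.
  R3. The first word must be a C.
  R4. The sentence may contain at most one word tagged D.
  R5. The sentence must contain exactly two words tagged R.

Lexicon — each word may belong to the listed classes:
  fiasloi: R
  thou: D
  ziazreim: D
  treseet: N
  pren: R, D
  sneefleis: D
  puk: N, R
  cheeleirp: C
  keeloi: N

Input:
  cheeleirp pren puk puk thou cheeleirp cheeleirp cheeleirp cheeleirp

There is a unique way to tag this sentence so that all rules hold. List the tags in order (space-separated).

Candidates per position — 1:cheeleirp {C}; 2:pren {R,D}; 3:puk {N,R}; 4:puk {N,R}; 5:thou {D}; 6:cheeleirp {C}; 7:cheeleirp {C}; 8:cheeleirp {C}; 9:cheeleirp {C}.
At position 2, choosing D makes rule 4 impossible to satisfy; hence R.
The remaining ambiguous positions (3, 4) are resolved jointly — only one combination satisfies every rule.
The unique satisfying tagging is: C R R N D C C C C.
Check: rule 1 ✓; rule 2 ✓; rule 3 ✓; rule 4 ✓; rule 5 ✓.

C R R N D C C C C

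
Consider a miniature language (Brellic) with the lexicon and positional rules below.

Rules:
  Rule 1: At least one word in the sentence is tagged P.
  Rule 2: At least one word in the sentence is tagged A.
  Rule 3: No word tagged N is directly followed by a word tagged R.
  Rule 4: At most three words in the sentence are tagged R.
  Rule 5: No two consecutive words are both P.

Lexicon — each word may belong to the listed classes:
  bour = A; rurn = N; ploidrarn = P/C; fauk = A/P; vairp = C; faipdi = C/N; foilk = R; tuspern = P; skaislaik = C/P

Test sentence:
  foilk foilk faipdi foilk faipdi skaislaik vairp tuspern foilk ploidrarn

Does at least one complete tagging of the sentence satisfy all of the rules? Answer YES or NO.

Candidates per position — 1:foilk {R}; 2:foilk {R}; 3:faipdi {C,N}; 4:foilk {R}; 5:faipdi {C,N}; 6:skaislaik {C,P}; 7:vairp {C}; 8:tuspern {P}; 9:foilk {R}; 10:ploidrarn {P,C}.
Rule 2 cannot be satisfied by any choice of tags from the lexicon.
So there is no consistent tagging.

NO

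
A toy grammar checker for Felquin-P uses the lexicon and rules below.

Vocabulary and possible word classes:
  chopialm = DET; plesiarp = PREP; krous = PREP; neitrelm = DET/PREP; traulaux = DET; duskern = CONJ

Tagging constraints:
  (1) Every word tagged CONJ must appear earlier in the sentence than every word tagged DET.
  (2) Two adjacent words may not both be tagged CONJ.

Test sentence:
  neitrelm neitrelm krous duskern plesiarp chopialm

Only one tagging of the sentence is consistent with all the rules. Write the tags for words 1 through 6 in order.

Candidates per position — 1:neitrelm {DET,PREP}; 2:neitrelm {DET,PREP}; 3:krous {PREP}; 4:duskern {CONJ}; 5:plesiarp {PREP}; 6:chopialm {DET}.
If word 1 were DET, no tagging could satisfy rule 1; so word 1 is PREP.
If word 2 were DET, no tagging could satisfy rule 1; so word 2 is PREP.
So the tagging must be: PREP PREP PREP CONJ PREP DET.
Check: rule 1 holds; rule 2 holds.

PREP PREP PREP CONJ PREP DET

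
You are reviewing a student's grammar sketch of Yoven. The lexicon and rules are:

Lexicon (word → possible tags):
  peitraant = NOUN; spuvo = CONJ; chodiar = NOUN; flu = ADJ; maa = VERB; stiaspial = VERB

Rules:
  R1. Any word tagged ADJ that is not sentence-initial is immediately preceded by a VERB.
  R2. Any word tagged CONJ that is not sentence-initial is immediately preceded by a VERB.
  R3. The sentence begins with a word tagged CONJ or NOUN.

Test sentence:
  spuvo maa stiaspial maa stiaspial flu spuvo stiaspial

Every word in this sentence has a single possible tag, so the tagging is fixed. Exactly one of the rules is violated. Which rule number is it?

2

Fixed tagging: CONJ VERB VERB VERB VERB ADJ CONJ VERB.
Rule check: R1 pass, R2 fail, R3 pass.
Only rule 2 fails.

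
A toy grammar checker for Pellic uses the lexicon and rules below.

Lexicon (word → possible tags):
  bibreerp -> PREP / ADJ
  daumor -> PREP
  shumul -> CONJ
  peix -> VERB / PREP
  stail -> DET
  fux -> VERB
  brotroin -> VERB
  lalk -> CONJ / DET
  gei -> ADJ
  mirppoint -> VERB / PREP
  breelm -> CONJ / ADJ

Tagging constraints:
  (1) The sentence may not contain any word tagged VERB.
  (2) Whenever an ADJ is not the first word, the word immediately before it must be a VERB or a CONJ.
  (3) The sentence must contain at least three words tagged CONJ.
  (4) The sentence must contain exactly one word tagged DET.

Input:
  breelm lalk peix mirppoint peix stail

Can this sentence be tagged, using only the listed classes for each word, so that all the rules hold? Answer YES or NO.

NO

Candidates per position — 1:breelm {CONJ,ADJ}; 2:lalk {CONJ,DET}; 3:peix {VERB,PREP}; 4:mirppoint {VERB,PREP}; 5:peix {VERB,PREP}; 6:stail {DET}.
Rule 3 cannot be satisfied by any choice of tags from the lexicon.
So there is no consistent tagging.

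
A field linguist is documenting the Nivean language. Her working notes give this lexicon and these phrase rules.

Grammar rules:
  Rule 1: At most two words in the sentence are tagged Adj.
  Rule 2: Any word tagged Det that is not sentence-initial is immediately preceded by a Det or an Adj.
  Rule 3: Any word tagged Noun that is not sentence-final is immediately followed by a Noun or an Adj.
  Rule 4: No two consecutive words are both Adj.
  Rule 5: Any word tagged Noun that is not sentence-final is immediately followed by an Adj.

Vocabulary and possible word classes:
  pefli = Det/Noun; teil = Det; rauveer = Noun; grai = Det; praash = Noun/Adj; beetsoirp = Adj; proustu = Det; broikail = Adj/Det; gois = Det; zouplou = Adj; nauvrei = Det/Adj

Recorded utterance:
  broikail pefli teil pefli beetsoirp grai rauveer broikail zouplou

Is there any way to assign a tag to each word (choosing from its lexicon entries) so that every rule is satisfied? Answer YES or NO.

Candidates per position — 1:broikail {Adj,Det}; 2:pefli {Det,Noun}; 3:teil {Det}; 4:pefli {Det,Noun}; 5:beetsoirp {Adj}; 6:grai {Det}; 7:rauveer {Noun}; 8:broikail {Adj,Det}; 9:zouplou {Adj}.
Every candidate sequence violates at least one rule; no consistent tagging exists.

NO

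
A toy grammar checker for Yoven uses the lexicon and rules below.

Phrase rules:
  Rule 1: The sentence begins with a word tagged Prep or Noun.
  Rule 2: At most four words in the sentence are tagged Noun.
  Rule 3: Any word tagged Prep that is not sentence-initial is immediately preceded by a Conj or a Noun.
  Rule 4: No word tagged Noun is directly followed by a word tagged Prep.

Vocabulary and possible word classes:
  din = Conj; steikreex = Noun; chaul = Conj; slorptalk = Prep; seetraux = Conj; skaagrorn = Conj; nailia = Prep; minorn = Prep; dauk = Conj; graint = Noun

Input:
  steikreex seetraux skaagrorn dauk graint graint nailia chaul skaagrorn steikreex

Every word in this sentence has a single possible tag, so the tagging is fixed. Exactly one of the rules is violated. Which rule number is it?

Fixed tagging: Noun Conj Conj Conj Noun Noun Prep Conj Conj Noun.
Checking each rule: R1 holds, R2 holds, R3 holds, R4 violated.
Only rule 4 fails.

4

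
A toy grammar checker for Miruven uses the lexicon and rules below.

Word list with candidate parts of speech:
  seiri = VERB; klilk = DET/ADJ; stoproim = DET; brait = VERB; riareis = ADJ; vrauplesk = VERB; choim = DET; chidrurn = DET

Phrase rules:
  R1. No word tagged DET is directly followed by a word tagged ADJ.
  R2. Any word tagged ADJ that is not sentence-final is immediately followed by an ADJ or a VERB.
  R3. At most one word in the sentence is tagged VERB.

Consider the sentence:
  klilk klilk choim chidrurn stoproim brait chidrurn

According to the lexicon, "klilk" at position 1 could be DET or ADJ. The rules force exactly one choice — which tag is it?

Candidates per position — 1:klilk {DET,ADJ}; 2:klilk {DET,ADJ}; 3:choim {DET}; 4:chidrurn {DET}; 5:stoproim {DET}; 6:brait {VERB}; 7:chidrurn {DET}.
Position 1: tagging it ADJ would leave rule 2 unsatisfiable, so it must be DET.
Position 2: tagging it ADJ would leave rule 1 unsatisfiable, so it must be DET.
That leaves exactly one tagging: DET DET DET DET DET VERB DET.
Verifying each rule — rule 1 ok; rule 2 ok; rule 3 ok.

DET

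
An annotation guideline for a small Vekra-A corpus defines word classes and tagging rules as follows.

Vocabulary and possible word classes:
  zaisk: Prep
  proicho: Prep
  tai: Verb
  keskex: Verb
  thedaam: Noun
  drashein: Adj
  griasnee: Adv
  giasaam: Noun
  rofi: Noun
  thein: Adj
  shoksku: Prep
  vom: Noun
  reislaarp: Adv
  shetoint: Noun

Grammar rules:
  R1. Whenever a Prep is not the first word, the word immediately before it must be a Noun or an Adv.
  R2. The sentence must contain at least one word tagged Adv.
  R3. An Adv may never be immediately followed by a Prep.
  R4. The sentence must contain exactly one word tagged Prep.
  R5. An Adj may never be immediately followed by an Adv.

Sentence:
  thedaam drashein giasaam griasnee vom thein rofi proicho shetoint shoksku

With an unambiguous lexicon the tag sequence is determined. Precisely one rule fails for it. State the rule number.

Fixed tagging: Noun Adj Noun Adv Noun Adj Noun Prep Noun Prep.
Applying the rules: R1 ✓, R2 ✓, R3 ✓, R4 ✗, R5 ✓.
Only rule 4 fails.

4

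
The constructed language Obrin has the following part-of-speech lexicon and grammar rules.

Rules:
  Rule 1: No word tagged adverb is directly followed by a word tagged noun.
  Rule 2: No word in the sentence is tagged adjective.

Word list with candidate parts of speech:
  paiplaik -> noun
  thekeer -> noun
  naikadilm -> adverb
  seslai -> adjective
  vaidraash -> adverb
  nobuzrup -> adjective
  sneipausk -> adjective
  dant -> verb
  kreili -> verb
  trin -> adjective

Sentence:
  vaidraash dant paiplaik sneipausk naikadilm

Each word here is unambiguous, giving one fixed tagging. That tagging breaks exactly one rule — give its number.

Fixed tagging: adverb verb noun adjective adverb.
Checking each rule: R1 ✓, R2 ✗.
Only rule 2 fails.

2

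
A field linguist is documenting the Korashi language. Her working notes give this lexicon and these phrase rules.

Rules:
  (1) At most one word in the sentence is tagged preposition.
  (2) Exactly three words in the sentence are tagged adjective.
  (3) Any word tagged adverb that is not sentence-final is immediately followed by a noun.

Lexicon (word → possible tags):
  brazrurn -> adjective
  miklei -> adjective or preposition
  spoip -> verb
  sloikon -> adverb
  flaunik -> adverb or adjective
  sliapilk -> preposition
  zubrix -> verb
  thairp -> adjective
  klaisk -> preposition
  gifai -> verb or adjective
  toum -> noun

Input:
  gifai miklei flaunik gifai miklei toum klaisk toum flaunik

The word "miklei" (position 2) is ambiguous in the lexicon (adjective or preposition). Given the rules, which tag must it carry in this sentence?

Candidates per position — 1:gifai {verb,adjective}; 2:miklei {adjective,preposition}; 3:flaunik {adverb,adjective}; 4:gifai {verb,adjective}; 5:miklei {adjective,preposition}; 6:toum {noun}; 7:klaisk {preposition}; 8:toum {noun}; 9:flaunik {adverb,adjective}.
Word 2 cannot be preposition — rule 1 would then fail for every completion. It is adjective.
Word 3 cannot be adverb — rule 3 would then fail for every completion. It is adjective.
Word 5 cannot be preposition — rule 1 would then fail for every completion. It is adjective.
Word 9 cannot be adjective — rule 2 would then fail for every completion. It is adverb.
Word 1 cannot be adjective — rule 2 would then fail for every completion. It is verb.
Word 4 cannot be adjective — rule 2 would then fail for every completion. It is verb.
So the tagging must be: verb adjective adjective verb adjective noun preposition noun adverb.
Verifying each rule — rule 1 ok; rule 2 ok; rule 3 ok.

adjective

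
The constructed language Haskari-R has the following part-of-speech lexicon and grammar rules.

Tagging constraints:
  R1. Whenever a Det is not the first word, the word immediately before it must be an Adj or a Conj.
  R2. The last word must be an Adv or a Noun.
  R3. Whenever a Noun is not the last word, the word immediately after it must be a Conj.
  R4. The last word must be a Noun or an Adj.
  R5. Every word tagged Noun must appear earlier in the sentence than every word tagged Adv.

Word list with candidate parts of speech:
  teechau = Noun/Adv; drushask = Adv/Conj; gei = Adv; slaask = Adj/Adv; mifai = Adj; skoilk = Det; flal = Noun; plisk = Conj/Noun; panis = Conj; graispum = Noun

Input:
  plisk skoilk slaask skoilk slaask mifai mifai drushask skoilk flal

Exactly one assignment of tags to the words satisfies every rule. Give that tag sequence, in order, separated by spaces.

Conj Det Adj Det Adj Adj Adj Conj Det Noun

Candidates per position — 1:plisk {Conj,Noun}; 2:skoilk {Det}; 3:slaask {Adj,Adv}; 4:skoilk {Det}; 5:slaask {Adj,Adv}; 6:mifai {Adj}; 7:mifai {Adj}; 8:drushask {Adv,Conj}; 9:skoilk {Det}; 10:flal {Noun}.
At position 1, choosing Noun makes rule 1 impossible to satisfy; hence Conj.
At position 3, choosing Adv makes rule 1 impossible to satisfy; hence Adj.
At position 5, choosing Adv makes rule 5 impossible to satisfy; hence Adj.
At position 8, choosing Adv makes rule 1 impossible to satisfy; hence Conj.
The only consistent sequence is: Conj Det Adj Det Adj Adj Adj Conj Det Noun.
Check: rule 1 ok; rule 2 ok; rule 3 ok; rule 4 ok; rule 5 ok.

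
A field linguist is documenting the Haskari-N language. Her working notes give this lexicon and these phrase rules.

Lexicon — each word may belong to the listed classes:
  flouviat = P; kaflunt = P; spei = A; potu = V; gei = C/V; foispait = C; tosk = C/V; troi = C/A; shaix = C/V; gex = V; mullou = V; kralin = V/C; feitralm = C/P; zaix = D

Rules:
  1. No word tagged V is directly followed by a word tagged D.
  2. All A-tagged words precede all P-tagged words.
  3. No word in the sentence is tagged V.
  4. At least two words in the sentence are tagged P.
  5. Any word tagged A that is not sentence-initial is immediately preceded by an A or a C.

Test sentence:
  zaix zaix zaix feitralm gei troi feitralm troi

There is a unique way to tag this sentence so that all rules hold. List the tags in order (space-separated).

D D D P C C P C

Candidates per position — 1:zaix {D}; 2:zaix {D}; 3:zaix {D}; 4:feitralm {C,P}; 5:gei {C,V}; 6:troi {C,A}; 7:feitralm {C,P}; 8:troi {C,A}.
Position 4: C is ruled out by rule 4; that leaves P.
Position 5: V is ruled out by rule 3; that leaves C.
Position 6: A is ruled out by rule 2; that leaves C.
Position 7: C is ruled out by rule 4; that leaves P.
Position 8: A is ruled out by rule 2; that leaves C.
So the tagging must be: D D D P C C P C.
Rule-by-rule: rule 1 satisfied; rule 2 satisfied; rule 3 satisfied; rule 4 satisfied; rule 5 satisfied.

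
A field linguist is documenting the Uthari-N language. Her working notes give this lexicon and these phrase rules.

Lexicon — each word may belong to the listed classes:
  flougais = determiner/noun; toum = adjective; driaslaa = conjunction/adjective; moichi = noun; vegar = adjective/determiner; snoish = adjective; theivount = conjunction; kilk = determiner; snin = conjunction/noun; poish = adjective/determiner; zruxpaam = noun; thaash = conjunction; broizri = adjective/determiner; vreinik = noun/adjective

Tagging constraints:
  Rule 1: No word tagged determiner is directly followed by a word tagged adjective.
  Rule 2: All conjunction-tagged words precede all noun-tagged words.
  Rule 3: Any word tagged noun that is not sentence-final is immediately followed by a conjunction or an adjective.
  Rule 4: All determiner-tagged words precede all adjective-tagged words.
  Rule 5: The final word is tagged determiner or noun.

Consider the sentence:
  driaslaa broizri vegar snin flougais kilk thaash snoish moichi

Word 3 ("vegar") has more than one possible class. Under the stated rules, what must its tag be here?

determiner

Candidates per position — 1:driaslaa {conjunction,adjective}; 2:broizri {adjective,determiner}; 3:vegar {adjective,determiner}; 4:snin {conjunction,noun}; 5:flougais {determiner,noun}; 6:kilk {determiner}; 7:thaash {conjunction}; 8:snoish {adjective}; 9:moichi {noun}.
Word 1 cannot be adjective — rule 4 would then fail for every completion. It is conjunction.
Word 2 cannot be adjective — rule 4 would then fail for every completion. It is determiner.
Word 3 cannot be adjective — rule 1 would then fail for every completion. It is determiner.
Word 4 cannot be noun — rule 2 would then fail for every completion. It is conjunction.
Word 5 cannot be noun — rule 2 would then fail for every completion. It is determiner.
That leaves exactly one tagging: conjunction determiner determiner conjunction determiner determiner conjunction adjective noun.
Rule-by-rule: rule 1 ok; rule 2 ok; rule 3 ok; rule 4 ok; rule 5 ok.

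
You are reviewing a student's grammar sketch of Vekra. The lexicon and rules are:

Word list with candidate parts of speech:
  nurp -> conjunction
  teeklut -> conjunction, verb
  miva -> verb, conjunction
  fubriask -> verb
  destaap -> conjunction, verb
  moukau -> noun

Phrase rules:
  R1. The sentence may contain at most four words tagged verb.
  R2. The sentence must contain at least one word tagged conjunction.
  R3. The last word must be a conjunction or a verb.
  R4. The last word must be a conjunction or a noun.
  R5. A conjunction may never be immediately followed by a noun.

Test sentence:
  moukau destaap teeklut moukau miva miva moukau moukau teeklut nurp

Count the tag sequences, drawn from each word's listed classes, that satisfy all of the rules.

Candidates per position — 1:moukau {noun}; 2:destaap {conjunction,verb}; 3:teeklut {conjunction,verb}; 4:moukau {noun}; 5:miva {verb,conjunction}; 6:miva {verb,conjunction}; 7:moukau {noun}; 8:moukau {noun}; 9:teeklut {conjunction,verb}; 10:nurp {conjunction}.
There are 32 candidate sequences in total.
Checking each against the rules leaves 7 sequences.
Count = 7.

7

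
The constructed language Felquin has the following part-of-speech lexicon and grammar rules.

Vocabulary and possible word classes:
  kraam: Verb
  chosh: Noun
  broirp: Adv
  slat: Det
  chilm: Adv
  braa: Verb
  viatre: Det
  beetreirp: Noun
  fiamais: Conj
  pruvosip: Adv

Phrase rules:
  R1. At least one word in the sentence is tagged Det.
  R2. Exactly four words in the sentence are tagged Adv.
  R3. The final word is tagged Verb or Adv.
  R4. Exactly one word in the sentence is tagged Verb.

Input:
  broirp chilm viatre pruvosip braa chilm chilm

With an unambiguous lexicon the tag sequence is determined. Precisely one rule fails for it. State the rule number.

Fixed tagging: Adv Adv Det Adv Verb Adv Adv.
Checking each rule: R1 ✓, R2 ✗, R3 ✓, R4 ✓.
Only rule 2 fails.

2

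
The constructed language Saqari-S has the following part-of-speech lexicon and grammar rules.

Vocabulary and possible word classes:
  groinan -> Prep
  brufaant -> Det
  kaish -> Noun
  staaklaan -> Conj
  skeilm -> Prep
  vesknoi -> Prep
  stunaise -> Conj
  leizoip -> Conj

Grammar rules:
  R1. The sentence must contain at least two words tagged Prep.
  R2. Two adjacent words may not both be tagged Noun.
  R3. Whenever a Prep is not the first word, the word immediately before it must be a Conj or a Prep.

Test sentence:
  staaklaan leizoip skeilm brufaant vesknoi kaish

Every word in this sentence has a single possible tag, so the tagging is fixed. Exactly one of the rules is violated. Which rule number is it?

Fixed tagging: Conj Conj Prep Det Prep Noun.
Applying the rules: R1 ✓, R2 ✓, R3 ✗.
Only rule 3 fails.

3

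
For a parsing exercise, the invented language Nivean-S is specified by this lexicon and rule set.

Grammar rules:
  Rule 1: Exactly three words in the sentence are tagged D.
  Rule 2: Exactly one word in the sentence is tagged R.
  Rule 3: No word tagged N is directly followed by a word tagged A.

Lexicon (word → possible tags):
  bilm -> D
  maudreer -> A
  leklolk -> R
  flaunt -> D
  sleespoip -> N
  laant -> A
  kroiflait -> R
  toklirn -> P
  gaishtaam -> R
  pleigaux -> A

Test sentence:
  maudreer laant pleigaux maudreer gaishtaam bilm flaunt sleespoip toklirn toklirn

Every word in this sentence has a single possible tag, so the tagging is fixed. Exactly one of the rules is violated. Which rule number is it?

Fixed tagging: A A A A R D D N P P.
Rule check: R1 violated, R2 holds, R3 holds.
Only rule 1 fails.

1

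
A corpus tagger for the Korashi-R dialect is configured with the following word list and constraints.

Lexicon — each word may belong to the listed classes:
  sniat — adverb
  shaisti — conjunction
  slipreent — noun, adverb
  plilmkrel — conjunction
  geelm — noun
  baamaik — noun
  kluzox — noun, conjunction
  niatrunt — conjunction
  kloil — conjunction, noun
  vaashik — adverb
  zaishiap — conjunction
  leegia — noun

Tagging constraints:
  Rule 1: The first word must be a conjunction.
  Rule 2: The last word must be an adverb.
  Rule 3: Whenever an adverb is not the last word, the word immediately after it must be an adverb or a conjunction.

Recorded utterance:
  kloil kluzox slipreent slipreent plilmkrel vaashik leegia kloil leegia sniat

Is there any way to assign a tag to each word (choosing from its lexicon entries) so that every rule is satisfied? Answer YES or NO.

NO

Candidates per position — 1:kloil {conjunction,noun}; 2:kluzox {noun,conjunction}; 3:slipreent {noun,adverb}; 4:slipreent {noun,adverb}; 5:plilmkrel {conjunction}; 6:vaashik {adverb}; 7:leegia {noun}; 8:kloil {conjunction,noun}; 9:leegia {noun}; 10:sniat {adverb}.
Rule 3 cannot be satisfied by any choice of tags from the lexicon.
So there is no consistent tagging.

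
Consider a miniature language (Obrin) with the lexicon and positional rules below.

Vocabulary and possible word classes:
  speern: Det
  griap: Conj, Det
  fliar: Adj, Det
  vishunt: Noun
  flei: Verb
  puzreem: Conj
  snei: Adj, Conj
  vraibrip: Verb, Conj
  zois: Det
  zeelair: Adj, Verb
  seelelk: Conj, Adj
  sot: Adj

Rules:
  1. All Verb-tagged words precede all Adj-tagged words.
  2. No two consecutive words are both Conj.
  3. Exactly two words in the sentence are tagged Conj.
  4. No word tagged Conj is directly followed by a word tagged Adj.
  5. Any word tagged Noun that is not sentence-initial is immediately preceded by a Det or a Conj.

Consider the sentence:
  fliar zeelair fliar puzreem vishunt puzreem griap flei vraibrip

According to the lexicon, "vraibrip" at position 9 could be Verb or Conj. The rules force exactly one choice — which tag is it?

Verb

Candidates per position — 1:fliar {Adj,Det}; 2:zeelair {Adj,Verb}; 3:fliar {Adj,Det}; 4:puzreem {Conj}; 5:vishunt {Noun}; 6:puzreem {Conj}; 7:griap {Conj,Det}; 8:flei {Verb}; 9:vraibrip {Verb,Conj}.
If word 1 were Adj, no tagging could satisfy rule 1; so word 1 is Det.
If word 2 were Adj, no tagging could satisfy rule 1; so word 2 is Verb.
If word 3 were Adj, no tagging could satisfy rule 1; so word 3 is Det.
If word 7 were Conj, no tagging could satisfy rule 2; so word 7 is Det.
If word 9 were Conj, no tagging could satisfy rule 3; so word 9 is Verb.
That leaves exactly one tagging: Det Verb Det Conj Noun Conj Det Verb Verb.
Checking: rule 1 ✓; rule 2 ✓; rule 3 ✓; rule 4 ✓; rule 5 ✓.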